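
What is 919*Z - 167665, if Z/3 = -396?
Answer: -1259437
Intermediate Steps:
Z = -1188 (Z = 3*(-396) = -1188)
919*Z - 167665 = 919*(-1188) - 167665 = -1091772 - 167665 = -1259437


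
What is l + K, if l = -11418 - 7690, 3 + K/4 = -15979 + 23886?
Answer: 12508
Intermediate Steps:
K = 31616 (K = -12 + 4*(-15979 + 23886) = -12 + 4*7907 = -12 + 31628 = 31616)
l = -19108
l + K = -19108 + 31616 = 12508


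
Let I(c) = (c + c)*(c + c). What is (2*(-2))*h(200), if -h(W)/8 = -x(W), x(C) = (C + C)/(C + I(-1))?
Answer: -3200/51 ≈ -62.745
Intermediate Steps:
I(c) = 4*c**2 (I(c) = (2*c)*(2*c) = 4*c**2)
x(C) = 2*C/(4 + C) (x(C) = (C + C)/(C + 4*(-1)**2) = (2*C)/(C + 4*1) = (2*C)/(C + 4) = (2*C)/(4 + C) = 2*C/(4 + C))
h(W) = 16*W/(4 + W) (h(W) = -(-8)*2*W/(4 + W) = -(-16)*W/(4 + W) = 16*W/(4 + W))
(2*(-2))*h(200) = (2*(-2))*(16*200/(4 + 200)) = -64*200/204 = -4*800/51 = -3200/51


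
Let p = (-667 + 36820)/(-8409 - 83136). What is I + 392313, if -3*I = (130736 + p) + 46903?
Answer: 10164550517/30515 ≈ 3.3310e+5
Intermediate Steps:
p = -12051/30515 (p = 36153/(-91545) = 36153*(-1/91545) = -12051/30515 ≈ -0.39492)
I = -1806880678/30515 (I = -((130736 - 12051/30515) + 46903)/3 = -(3989396989/30515 + 46903)/3 = -⅓*5420642034/30515 = -1806880678/30515 ≈ -59213.)
I + 392313 = -1806880678/30515 + 392313 = 10164550517/30515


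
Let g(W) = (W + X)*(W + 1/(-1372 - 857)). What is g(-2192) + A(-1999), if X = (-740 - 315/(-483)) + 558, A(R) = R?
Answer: 266607907070/51267 ≈ 5.2004e+6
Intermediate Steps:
X = -4171/23 (X = (-740 - 315*(-1/483)) + 558 = (-740 + 15/23) + 558 = -17005/23 + 558 = -4171/23 ≈ -181.35)
g(W) = (-4171/23 + W)*(-1/2229 + W) (g(W) = (W - 4171/23)*(W + 1/(-1372 - 857)) = (-4171/23 + W)*(W + 1/(-2229)) = (-4171/23 + W)*(W - 1/2229) = (-4171/23 + W)*(-1/2229 + W))
g(-2192) + A(-1999) = (4171/51267 + (-2192)² - 9297182/51267*(-2192)) - 1999 = (4171/51267 + 4804864 + 20379422944/51267) - 1999 = 266710389803/51267 - 1999 = 266607907070/51267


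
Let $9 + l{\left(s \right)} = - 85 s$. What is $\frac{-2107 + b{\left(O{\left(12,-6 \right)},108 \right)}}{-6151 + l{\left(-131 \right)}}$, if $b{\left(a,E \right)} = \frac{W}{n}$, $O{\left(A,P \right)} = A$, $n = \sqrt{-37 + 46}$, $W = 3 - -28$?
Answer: $- \frac{1258}{2985} \approx -0.42144$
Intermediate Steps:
$W = 31$ ($W = 3 + 28 = 31$)
$n = 3$ ($n = \sqrt{9} = 3$)
$l{\left(s \right)} = -9 - 85 s$
$b{\left(a,E \right)} = \frac{31}{3}$
$\frac{-2107 + b{\left(O{\left(12,-6 \right)},108 \right)}}{-6151 + l{\left(-131 \right)}} = \frac{-2107 + \frac{31}{3}}{-6151 - -11126} = - \frac{6290}{3 \left(-6151 + \left(-9 + 11135\right)\right)} = - \frac{6290}{3 \left(-6151 + 11126\right)} = - \frac{6290}{3 \cdot 4975} = \left(- \frac{6290}{3}\right) \frac{1}{4975} = - \frac{1258}{2985}$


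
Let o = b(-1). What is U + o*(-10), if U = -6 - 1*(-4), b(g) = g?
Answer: 8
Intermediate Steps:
U = -2 (U = -6 + 4 = -2)
o = -1
U + o*(-10) = -2 - 1*(-10) = -2 + 10 = 8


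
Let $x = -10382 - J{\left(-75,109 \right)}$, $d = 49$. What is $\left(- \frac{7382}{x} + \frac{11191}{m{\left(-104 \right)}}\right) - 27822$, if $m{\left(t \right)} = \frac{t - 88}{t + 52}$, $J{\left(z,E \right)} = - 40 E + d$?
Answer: $- \frac{7223971747}{291408} \approx -24790.0$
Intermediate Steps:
$J{\left(z,E \right)} = 49 - 40 E$ ($J{\left(z,E \right)} = - 40 E + 49 = 49 - 40 E$)
$x = -6071$ ($x = -10382 - \left(49 - 4360\right) = -10382 - -4311 = -10382 + 4311 = -6071$)
$m{\left(t \right)} = \frac{-88 + t}{52 + t}$
$\left(- \frac{7382}{x} + \frac{11191}{m{\left(-104 \right)}}\right) - 27822 = \left(- \frac{7382}{-6071} + \frac{11191}{\frac{1}{52 - 104} \left(-88 - 104\right)}\right) - 27822 = \left(\left(-7382\right) \left(- \frac{1}{6071}\right) + \frac{11191}{\frac{1}{-52} \left(-192\right)}\right) - 27822 = \left(\frac{7382}{6071} + \frac{11191}{\left(- \frac{1}{52}\right) \left(-192\right)}\right) - 27822 = \left(\frac{7382}{6071} + \frac{11191}{\frac{48}{13}}\right) - 27822 = \left(\frac{7382}{6071} + 11191 \cdot \frac{13}{48}\right) - 27822 = \left(\frac{7382}{6071} + \frac{145483}{48}\right) - 27822 = \frac{883581629}{291408} - 27822 = - \frac{7223971747}{291408}$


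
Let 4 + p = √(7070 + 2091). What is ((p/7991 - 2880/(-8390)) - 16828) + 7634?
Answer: -61638406054/6704449 + √9161/7991 ≈ -9193.6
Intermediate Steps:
p = -4 + √9161 (p = -4 + √(7070 + 2091) = -4 + √9161 ≈ 91.713)
((p/7991 - 2880/(-8390)) - 16828) + 7634 = (((-4 + √9161)/7991 - 2880/(-8390)) - 16828) + 7634 = (((-4 + √9161)*(1/7991) - 2880*(-1/8390)) - 16828) + 7634 = (((-4/7991 + √9161/7991) + 288/839) - 16828) + 7634 = ((2298052/6704449 + √9161/7991) - 16828) + 7634 = (-112820169720/6704449 + √9161/7991) + 7634 = -61638406054/6704449 + √9161/7991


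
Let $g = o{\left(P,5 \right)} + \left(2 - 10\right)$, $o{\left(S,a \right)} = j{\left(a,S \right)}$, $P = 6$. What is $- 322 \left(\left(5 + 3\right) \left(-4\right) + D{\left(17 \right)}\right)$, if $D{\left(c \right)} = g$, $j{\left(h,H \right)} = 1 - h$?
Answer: $14168$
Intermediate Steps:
$o{\left(S,a \right)} = 1 - a$
$g = -12$ ($g = \left(1 - 5\right) + \left(2 - 10\right) = \left(1 - 5\right) - 8 = -4 - 8 = -12$)
$D{\left(c \right)} = -12$
$- 322 \left(\left(5 + 3\right) \left(-4\right) + D{\left(17 \right)}\right) = - 322 \left(\left(5 + 3\right) \left(-4\right) - 12\right) = - 322 \left(8 \left(-4\right) - 12\right) = - 322 \left(-32 - 12\right) = \left(-322\right) \left(-44\right) = 14168$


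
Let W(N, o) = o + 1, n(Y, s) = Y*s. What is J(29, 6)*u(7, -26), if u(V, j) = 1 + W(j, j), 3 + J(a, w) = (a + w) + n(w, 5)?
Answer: -1488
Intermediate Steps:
J(a, w) = -3 + a + 6*w (J(a, w) = -3 + ((a + w) + w*5) = -3 + ((a + w) + 5*w) = -3 + (a + 6*w) = -3 + a + 6*w)
W(N, o) = 1 + o
u(V, j) = 2 + j (u(V, j) = 1 + (1 + j) = 2 + j)
J(29, 6)*u(7, -26) = (-3 + 29 + 6*6)*(2 - 26) = (-3 + 29 + 36)*(-24) = 62*(-24) = -1488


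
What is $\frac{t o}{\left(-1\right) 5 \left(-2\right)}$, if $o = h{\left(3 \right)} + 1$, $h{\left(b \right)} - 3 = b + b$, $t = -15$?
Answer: $-15$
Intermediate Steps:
$h{\left(b \right)} = 3 + 2 b$ ($h{\left(b \right)} = 3 + \left(b + b\right) = 3 + 2 b$)
$o = 10$ ($o = \left(3 + 2 \cdot 3\right) + 1 = \left(3 + 6\right) + 1 = 9 + 1 = 10$)
$\frac{t o}{\left(-1\right) 5 \left(-2\right)} = \frac{\left(-15\right) 10}{\left(-1\right) 5 \left(-2\right)} = - \frac{150}{\left(-5\right) \left(-2\right)} = - \frac{150}{10} = \left(-150\right) \frac{1}{10} = -15$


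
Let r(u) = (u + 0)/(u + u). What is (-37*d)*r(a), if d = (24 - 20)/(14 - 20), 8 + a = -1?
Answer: 37/3 ≈ 12.333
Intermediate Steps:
a = -9 (a = -8 - 1 = -9)
r(u) = ½ (r(u) = u/((2*u)) = u*(1/(2*u)) = ½)
d = -⅔ (d = 4/(-6) = 4*(-⅙) = -⅔ ≈ -0.66667)
(-37*d)*r(a) = -37*(-⅔)*(½) = (74/3)*(½) = 37/3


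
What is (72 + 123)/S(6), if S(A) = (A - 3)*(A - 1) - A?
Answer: 65/3 ≈ 21.667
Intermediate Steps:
S(A) = -A + (-1 + A)*(-3 + A) (S(A) = (-3 + A)*(-1 + A) - A = (-1 + A)*(-3 + A) - A = -A + (-1 + A)*(-3 + A))
(72 + 123)/S(6) = (72 + 123)/(3 + 6**2 - 5*6) = 195/(3 + 36 - 30) = 195/9 = (1/9)*195 = 65/3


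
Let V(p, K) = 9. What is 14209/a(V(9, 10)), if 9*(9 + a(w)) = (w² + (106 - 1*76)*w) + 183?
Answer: 42627/151 ≈ 282.30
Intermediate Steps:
a(w) = 34/3 + w²/9 + 10*w/3 (a(w) = -9 + ((w² + (106 - 1*76)*w) + 183)/9 = -9 + ((w² + (106 - 76)*w) + 183)/9 = -9 + ((w² + 30*w) + 183)/9 = -9 + (183 + w² + 30*w)/9 = -9 + (61/3 + w²/9 + 10*w/3) = 34/3 + w²/9 + 10*w/3)
14209/a(V(9, 10)) = 14209/(34/3 + (⅑)*9² + (10/3)*9) = 14209/(34/3 + (⅑)*81 + 30) = 14209/(34/3 + 9 + 30) = 14209/(151/3) = 14209*(3/151) = 42627/151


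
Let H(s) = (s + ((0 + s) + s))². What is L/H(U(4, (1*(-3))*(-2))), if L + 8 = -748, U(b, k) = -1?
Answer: -84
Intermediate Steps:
H(s) = 9*s² (H(s) = (s + (s + s))² = (s + 2*s)² = (3*s)² = 9*s²)
L = -756 (L = -8 - 748 = -756)
L/H(U(4, (1*(-3))*(-2))) = -756/(9*(-1)²) = -756/(9*1) = -756/9 = -756*⅑ = -84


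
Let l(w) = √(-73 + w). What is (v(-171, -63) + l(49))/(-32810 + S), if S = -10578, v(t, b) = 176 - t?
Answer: -347/43388 - I*√6/21694 ≈ -0.0079976 - 0.00011291*I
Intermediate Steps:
(v(-171, -63) + l(49))/(-32810 + S) = ((176 - 1*(-171)) + √(-73 + 49))/(-32810 - 10578) = ((176 + 171) + √(-24))/(-43388) = (347 + 2*I*√6)*(-1/43388) = -347/43388 - I*√6/21694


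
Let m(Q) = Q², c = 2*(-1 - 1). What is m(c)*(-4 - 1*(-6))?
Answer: 32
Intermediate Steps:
c = -4 (c = 2*(-2) = -4)
m(c)*(-4 - 1*(-6)) = (-4)²*(-4 - 1*(-6)) = 16*(-4 + 6) = 16*2 = 32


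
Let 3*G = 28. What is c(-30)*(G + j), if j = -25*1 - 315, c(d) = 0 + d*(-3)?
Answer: -29760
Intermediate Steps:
G = 28/3 (G = (⅓)*28 = 28/3 ≈ 9.3333)
c(d) = -3*d (c(d) = 0 - 3*d = -3*d)
j = -340 (j = -25 - 315 = -340)
c(-30)*(G + j) = (-3*(-30))*(28/3 - 340) = 90*(-992/3) = -29760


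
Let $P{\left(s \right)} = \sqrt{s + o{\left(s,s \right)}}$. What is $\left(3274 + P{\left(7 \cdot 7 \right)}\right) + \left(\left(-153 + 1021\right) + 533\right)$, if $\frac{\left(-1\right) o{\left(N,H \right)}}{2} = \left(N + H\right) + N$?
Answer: $4675 + 7 i \sqrt{5} \approx 4675.0 + 15.652 i$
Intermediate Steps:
$o{\left(N,H \right)} = - 4 N - 2 H$ ($o{\left(N,H \right)} = - 2 \left(\left(N + H\right) + N\right) = - 2 \left(\left(H + N\right) + N\right) = - 2 \left(H + 2 N\right) = - 4 N - 2 H$)
$P{\left(s \right)} = \sqrt{5} \sqrt{- s}$ ($P{\left(s \right)} = \sqrt{s - 6 s} = \sqrt{- 5 s} = \sqrt{5} \sqrt{- s}$)
$\left(3274 + P{\left(7 \cdot 7 \right)}\right) + \left(\left(-153 + 1021\right) + 533\right) = \left(3274 + \sqrt{5} \sqrt{- 7 \cdot 7}\right) + \left(\left(-153 + 1021\right) + 533\right) = \left(3274 + \sqrt{5} \sqrt{\left(-1\right) 49}\right) + \left(868 + 533\right) = \left(3274 + \sqrt{5} \sqrt{-49}\right) + 1401 = \left(3274 + \sqrt{5} \cdot 7 i\right) + 1401 = \left(3274 + 7 i \sqrt{5}\right) + 1401 = 4675 + 7 i \sqrt{5}$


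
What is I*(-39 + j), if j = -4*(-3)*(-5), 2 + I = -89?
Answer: 9009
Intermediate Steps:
I = -91 (I = -2 - 89 = -91)
j = -60 (j = 12*(-5) = -60)
I*(-39 + j) = -91*(-39 - 60) = -91*(-99) = 9009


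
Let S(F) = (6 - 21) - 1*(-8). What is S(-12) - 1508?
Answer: -1515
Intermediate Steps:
S(F) = -7 (S(F) = -15 + 8 = -7)
S(-12) - 1508 = -7 - 1508 = -1515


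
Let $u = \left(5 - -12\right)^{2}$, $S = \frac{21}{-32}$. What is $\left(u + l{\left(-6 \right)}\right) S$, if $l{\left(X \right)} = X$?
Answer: $- \frac{5943}{32} \approx -185.72$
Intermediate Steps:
$S = - \frac{21}{32}$ ($S = 21 \left(- \frac{1}{32}\right) = - \frac{21}{32} \approx -0.65625$)
$u = 289$ ($u = \left(5 + 12\right)^{2} = 17^{2} = 289$)
$\left(u + l{\left(-6 \right)}\right) S = \left(289 - 6\right) \left(- \frac{21}{32}\right) = 283 \left(- \frac{21}{32}\right) = - \frac{5943}{32}$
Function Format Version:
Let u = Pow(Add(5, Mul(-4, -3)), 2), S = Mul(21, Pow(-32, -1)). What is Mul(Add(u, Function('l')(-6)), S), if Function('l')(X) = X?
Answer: Rational(-5943, 32) ≈ -185.72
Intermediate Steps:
S = Rational(-21, 32) (S = Mul(21, Rational(-1, 32)) = Rational(-21, 32) ≈ -0.65625)
u = 289 (u = Pow(Add(5, 12), 2) = Pow(17, 2) = 289)
Mul(Add(u, Function('l')(-6)), S) = Mul(Add(289, -6), Rational(-21, 32)) = Mul(283, Rational(-21, 32)) = Rational(-5943, 32)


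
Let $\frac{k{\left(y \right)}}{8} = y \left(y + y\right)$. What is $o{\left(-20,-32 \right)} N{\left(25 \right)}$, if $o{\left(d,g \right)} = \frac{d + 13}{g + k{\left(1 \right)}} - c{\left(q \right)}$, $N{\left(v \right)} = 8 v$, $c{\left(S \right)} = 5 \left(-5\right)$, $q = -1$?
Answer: $\frac{10175}{2} \approx 5087.5$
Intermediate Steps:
$c{\left(S \right)} = -25$
$k{\left(y \right)} = 16 y^{2}$ ($k{\left(y \right)} = 8 y \left(y + y\right) = 8 y 2 y = 8 \cdot 2 y^{2} = 16 y^{2}$)
$o{\left(d,g \right)} = 25 + \frac{13 + d}{16 + g}$ ($o{\left(d,g \right)} = \frac{d + 13}{g + 16 \cdot 1^{2}} - -25 = \frac{13 + d}{g + 16 \cdot 1} + 25 = \frac{13 + d}{g + 16} + 25 = \frac{13 + d}{16 + g} + 25 = 25 + \frac{13 + d}{16 + g}$)
$o{\left(-20,-32 \right)} N{\left(25 \right)} = \frac{413 - 20 + 25 \left(-32\right)}{16 - 32} \cdot 8 \cdot 25 = \frac{413 - 20 - 800}{-16} \cdot 200 = \left(- \frac{1}{16}\right) \left(-407\right) 200 = \frac{407}{16} \cdot 200 = \frac{10175}{2}$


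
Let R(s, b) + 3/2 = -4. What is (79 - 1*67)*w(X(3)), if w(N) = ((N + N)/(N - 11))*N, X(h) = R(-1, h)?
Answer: -44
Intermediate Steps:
R(s, b) = -11/2 (R(s, b) = -3/2 - 4 = -11/2)
X(h) = -11/2
w(N) = 2*N**2/(-11 + N) (w(N) = ((2*N)/(-11 + N))*N = (2*N/(-11 + N))*N = 2*N**2/(-11 + N))
(79 - 1*67)*w(X(3)) = (79 - 1*67)*(2*(-11/2)**2/(-11 - 11/2)) = (79 - 67)*(2*(121/4)/(-33/2)) = 12*(2*(121/4)*(-2/33)) = 12*(-11/3) = -44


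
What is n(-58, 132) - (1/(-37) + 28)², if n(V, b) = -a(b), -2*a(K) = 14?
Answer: -1061642/1369 ≈ -775.49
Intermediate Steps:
a(K) = -7 (a(K) = -½*14 = -7)
n(V, b) = 7 (n(V, b) = -1*(-7) = 7)
n(-58, 132) - (1/(-37) + 28)² = 7 - (1/(-37) + 28)² = 7 - (-1/37 + 28)² = 7 - (1035/37)² = 7 - 1*1071225/1369 = 7 - 1071225/1369 = -1061642/1369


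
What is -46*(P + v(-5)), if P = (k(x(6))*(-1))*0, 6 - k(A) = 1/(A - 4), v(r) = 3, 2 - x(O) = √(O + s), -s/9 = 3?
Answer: -138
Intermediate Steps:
s = -27 (s = -9*3 = -27)
x(O) = 2 - √(-27 + O) (x(O) = 2 - √(O - 27) = 2 - √(-27 + O))
k(A) = 6 - 1/(-4 + A) (k(A) = 6 - 1/(A - 4) = 6 - 1/(-4 + A))
P = 0 (P = (((-25 + 6*(2 - √(-27 + 6)))/(-4 + (2 - √(-27 + 6))))*(-1))*0 = (((-25 + 6*(2 - √(-21)))/(-4 + (2 - √(-21))))*(-1))*0 = (((-25 + 6*(2 - I*√21))/(-4 + (2 - I*√21)))*(-1))*0 = (((-25 + (12 - 6*I*√21))/(-2 - I*√21))*(-1))*0 = (((-13 - 6*I*√21)/(-2 - I*√21))*(-1))*0 = -(-13 - 6*I*√21)/(-2 - I*√21)*0 = 0)
-46*(P + v(-5)) = -46*(0 + 3) = -46*3 = -138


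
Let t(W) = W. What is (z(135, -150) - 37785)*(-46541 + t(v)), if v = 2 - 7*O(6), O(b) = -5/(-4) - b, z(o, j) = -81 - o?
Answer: 7069060023/4 ≈ 1.7673e+9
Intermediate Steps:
O(b) = 5/4 - b (O(b) = -5*(-¼) - b = 5/4 - b)
v = 141/4 (v = 2 - 7*(5/4 - 1*6) = 2 - 7*(5/4 - 6) = 2 - 7*(-19/4) = 2 + 133/4 = 141/4 ≈ 35.250)
(z(135, -150) - 37785)*(-46541 + t(v)) = ((-81 - 1*135) - 37785)*(-46541 + 141/4) = ((-81 - 135) - 37785)*(-186023/4) = (-216 - 37785)*(-186023/4) = -38001*(-186023/4) = 7069060023/4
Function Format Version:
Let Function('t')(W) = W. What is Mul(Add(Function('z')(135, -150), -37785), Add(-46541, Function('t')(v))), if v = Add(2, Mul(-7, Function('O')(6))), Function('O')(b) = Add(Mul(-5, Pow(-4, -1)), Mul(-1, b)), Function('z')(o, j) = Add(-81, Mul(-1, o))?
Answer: Rational(7069060023, 4) ≈ 1.7673e+9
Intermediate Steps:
Function('O')(b) = Add(Rational(5, 4), Mul(-1, b)) (Function('O')(b) = Add(Mul(-5, Rational(-1, 4)), Mul(-1, b)) = Add(Rational(5, 4), Mul(-1, b)))
v = Rational(141, 4) (v = Add(2, Mul(-7, Add(Rational(5, 4), Mul(-1, 6)))) = Add(2, Mul(-7, Add(Rational(5, 4), -6))) = Add(2, Mul(-7, Rational(-19, 4))) = Add(2, Rational(133, 4)) = Rational(141, 4) ≈ 35.250)
Mul(Add(Function('z')(135, -150), -37785), Add(-46541, Function('t')(v))) = Mul(Add(Add(-81, Mul(-1, 135)), -37785), Add(-46541, Rational(141, 4))) = Mul(Add(Add(-81, -135), -37785), Rational(-186023, 4)) = Mul(Add(-216, -37785), Rational(-186023, 4)) = Mul(-38001, Rational(-186023, 4)) = Rational(7069060023, 4)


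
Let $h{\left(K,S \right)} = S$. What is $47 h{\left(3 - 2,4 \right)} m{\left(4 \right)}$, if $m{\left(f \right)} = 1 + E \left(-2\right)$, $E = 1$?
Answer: $-188$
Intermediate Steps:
$m{\left(f \right)} = -1$ ($m{\left(f \right)} = 1 + 1 \left(-2\right) = 1 - 2 = -1$)
$47 h{\left(3 - 2,4 \right)} m{\left(4 \right)} = 47 \cdot 4 \left(-1\right) = 188 \left(-1\right) = -188$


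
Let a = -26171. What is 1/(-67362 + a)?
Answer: -1/93533 ≈ -1.0691e-5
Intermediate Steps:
1/(-67362 + a) = 1/(-67362 - 26171) = 1/(-93533) = -1/93533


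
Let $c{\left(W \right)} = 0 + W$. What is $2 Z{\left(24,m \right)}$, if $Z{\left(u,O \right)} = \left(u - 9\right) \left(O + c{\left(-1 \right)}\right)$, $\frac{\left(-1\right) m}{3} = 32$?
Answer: $-2910$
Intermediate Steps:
$c{\left(W \right)} = W$
$m = -96$ ($m = \left(-3\right) 32 = -96$)
$Z{\left(u,O \right)} = \left(-1 + O\right) \left(-9 + u\right)$ ($Z{\left(u,O \right)} = \left(u - 9\right) \left(O - 1\right) = \left(-9 + u\right) \left(-1 + O\right) = \left(-1 + O\right) \left(-9 + u\right)$)
$2 Z{\left(24,m \right)} = 2 \left(9 - 24 - -864 - 2304\right) = 2 \left(9 - 24 + 864 - 2304\right) = 2 \left(-1455\right) = -2910$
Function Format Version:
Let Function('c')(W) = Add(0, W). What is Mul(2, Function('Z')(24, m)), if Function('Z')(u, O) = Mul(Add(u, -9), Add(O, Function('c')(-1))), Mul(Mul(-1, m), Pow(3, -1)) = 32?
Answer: -2910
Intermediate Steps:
Function('c')(W) = W
m = -96 (m = Mul(-3, 32) = -96)
Function('Z')(u, O) = Mul(Add(-1, O), Add(-9, u)) (Function('Z')(u, O) = Mul(Add(u, -9), Add(O, -1)) = Mul(Add(-9, u), Add(-1, O)) = Mul(Add(-1, O), Add(-9, u)))
Mul(2, Function('Z')(24, m)) = Mul(2, Add(9, Mul(-1, 24), Mul(-9, -96), Mul(-96, 24))) = Mul(2, Add(9, -24, 864, -2304)) = Mul(2, -1455) = -2910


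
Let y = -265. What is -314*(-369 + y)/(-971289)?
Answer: -199076/971289 ≈ -0.20496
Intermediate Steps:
-314*(-369 + y)/(-971289) = -314*(-369 - 265)/(-971289) = -314*(-634)*(-1/971289) = 199076*(-1/971289) = -199076/971289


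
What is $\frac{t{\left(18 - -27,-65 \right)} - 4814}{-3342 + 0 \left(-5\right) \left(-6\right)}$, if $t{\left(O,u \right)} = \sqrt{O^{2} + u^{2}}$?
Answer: $\frac{2407}{1671} - \frac{25 \sqrt{10}}{3342} \approx 1.4168$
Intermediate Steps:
$\frac{t{\left(18 - -27,-65 \right)} - 4814}{-3342 + 0 \left(-5\right) \left(-6\right)} = \frac{\sqrt{\left(18 - -27\right)^{2} + \left(-65\right)^{2}} - 4814}{-3342 + 0 \left(-5\right) \left(-6\right)} = \frac{\sqrt{\left(18 + 27\right)^{2} + 4225} - 4814}{-3342 + 0 \left(-6\right)} = \frac{\sqrt{45^{2} + 4225} - 4814}{-3342 + 0} = \frac{\sqrt{2025 + 4225} - 4814}{-3342} = \left(\sqrt{6250} - 4814\right) \left(- \frac{1}{3342}\right) = \left(25 \sqrt{10} - 4814\right) \left(- \frac{1}{3342}\right) = \left(-4814 + 25 \sqrt{10}\right) \left(- \frac{1}{3342}\right) = \frac{2407}{1671} - \frac{25 \sqrt{10}}{3342}$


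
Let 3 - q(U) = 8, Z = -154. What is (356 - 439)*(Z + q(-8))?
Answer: 13197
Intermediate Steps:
q(U) = -5 (q(U) = 3 - 1*8 = 3 - 8 = -5)
(356 - 439)*(Z + q(-8)) = (356 - 439)*(-154 - 5) = -83*(-159) = 13197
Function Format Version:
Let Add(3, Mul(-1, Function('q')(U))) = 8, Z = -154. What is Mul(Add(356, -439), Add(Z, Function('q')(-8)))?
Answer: 13197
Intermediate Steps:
Function('q')(U) = -5 (Function('q')(U) = Add(3, Mul(-1, 8)) = Add(3, -8) = -5)
Mul(Add(356, -439), Add(Z, Function('q')(-8))) = Mul(Add(356, -439), Add(-154, -5)) = Mul(-83, -159) = 13197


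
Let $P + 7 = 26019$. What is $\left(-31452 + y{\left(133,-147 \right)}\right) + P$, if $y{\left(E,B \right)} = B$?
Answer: $-5587$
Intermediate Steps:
$P = 26012$ ($P = -7 + 26019 = 26012$)
$\left(-31452 + y{\left(133,-147 \right)}\right) + P = \left(-31452 - 147\right) + 26012 = -31599 + 26012 = -5587$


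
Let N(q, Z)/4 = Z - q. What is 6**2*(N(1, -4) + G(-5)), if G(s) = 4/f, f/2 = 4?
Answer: -702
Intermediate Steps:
f = 8 (f = 2*4 = 8)
N(q, Z) = -4*q + 4*Z (N(q, Z) = 4*(Z - q) = -4*q + 4*Z)
G(s) = 1/2 (G(s) = 4/8 = 4*(1/8) = 1/2)
6**2*(N(1, -4) + G(-5)) = 6**2*((-4*1 + 4*(-4)) + 1/2) = 36*((-4 - 16) + 1/2) = 36*(-20 + 1/2) = 36*(-39/2) = -702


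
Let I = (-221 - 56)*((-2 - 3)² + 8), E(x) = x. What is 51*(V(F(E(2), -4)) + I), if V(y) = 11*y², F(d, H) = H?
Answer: -457215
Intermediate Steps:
I = -9141 (I = -277*((-5)² + 8) = -277*(25 + 8) = -277*33 = -9141)
51*(V(F(E(2), -4)) + I) = 51*(11*(-4)² - 9141) = 51*(11*16 - 9141) = 51*(176 - 9141) = 51*(-8965) = -457215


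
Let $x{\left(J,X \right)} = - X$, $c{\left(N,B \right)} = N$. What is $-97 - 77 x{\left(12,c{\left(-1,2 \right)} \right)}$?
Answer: $-174$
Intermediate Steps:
$-97 - 77 x{\left(12,c{\left(-1,2 \right)} \right)} = -97 - 77 \left(\left(-1\right) \left(-1\right)\right) = -97 - 77 = -174$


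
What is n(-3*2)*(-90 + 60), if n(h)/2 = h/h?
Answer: -60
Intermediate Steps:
n(h) = 2 (n(h) = 2*(h/h) = 2*1 = 2)
n(-3*2)*(-90 + 60) = 2*(-90 + 60) = 2*(-30) = -60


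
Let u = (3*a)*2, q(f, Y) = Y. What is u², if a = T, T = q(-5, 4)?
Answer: 576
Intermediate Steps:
T = 4
a = 4
u = 24 (u = (3*4)*2 = 12*2 = 24)
u² = 24² = 576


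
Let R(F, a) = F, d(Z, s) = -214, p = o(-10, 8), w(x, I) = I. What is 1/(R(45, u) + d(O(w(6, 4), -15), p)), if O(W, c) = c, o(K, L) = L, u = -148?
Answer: -1/169 ≈ -0.0059172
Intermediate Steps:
p = 8
1/(R(45, u) + d(O(w(6, 4), -15), p)) = 1/(45 - 214) = 1/(-169) = -1/169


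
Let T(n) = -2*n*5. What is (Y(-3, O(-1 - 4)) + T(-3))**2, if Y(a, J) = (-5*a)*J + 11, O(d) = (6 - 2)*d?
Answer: 67081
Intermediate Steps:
T(n) = -10*n
O(d) = 4*d
Y(a, J) = 11 - 5*J*a (Y(a, J) = -5*J*a + 11 = 11 - 5*J*a)
(Y(-3, O(-1 - 4)) + T(-3))**2 = ((11 - 5*4*(-1 - 4)*(-3)) - 10*(-3))**2 = ((11 - 5*4*(-5)*(-3)) + 30)**2 = ((11 - 5*(-20)*(-3)) + 30)**2 = ((11 - 300) + 30)**2 = (-289 + 30)**2 = (-259)**2 = 67081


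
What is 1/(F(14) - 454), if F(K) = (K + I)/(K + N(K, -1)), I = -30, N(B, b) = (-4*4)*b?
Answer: -15/6818 ≈ -0.0022001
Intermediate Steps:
N(B, b) = -16*b
F(K) = (-30 + K)/(16 + K) (F(K) = (K - 30)/(K - 16*(-1)) = (-30 + K)/(K + 16) = (-30 + K)/(16 + K))
1/(F(14) - 454) = 1/((-30 + 14)/(16 + 14) - 454) = 1/(-16/30 - 454) = 1/((1/30)*(-16) - 454) = 1/(-8/15 - 454) = 1/(-6818/15) = -15/6818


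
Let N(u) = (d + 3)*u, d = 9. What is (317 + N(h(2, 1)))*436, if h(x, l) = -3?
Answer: 122516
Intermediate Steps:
N(u) = 12*u (N(u) = (9 + 3)*u = 12*u)
(317 + N(h(2, 1)))*436 = (317 + 12*(-3))*436 = (317 - 36)*436 = 281*436 = 122516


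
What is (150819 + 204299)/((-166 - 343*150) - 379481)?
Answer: -355118/431097 ≈ -0.82375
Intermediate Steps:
(150819 + 204299)/((-166 - 343*150) - 379481) = 355118/((-166 - 51450) - 379481) = 355118/(-51616 - 379481) = 355118/(-431097) = 355118*(-1/431097) = -355118/431097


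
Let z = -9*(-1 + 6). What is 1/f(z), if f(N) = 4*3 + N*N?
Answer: 1/2037 ≈ 0.00049092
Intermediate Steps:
z = -45 (z = -9*5 = -45)
f(N) = 12 + N²
1/f(z) = 1/(12 + (-45)²) = 1/(12 + 2025) = 1/2037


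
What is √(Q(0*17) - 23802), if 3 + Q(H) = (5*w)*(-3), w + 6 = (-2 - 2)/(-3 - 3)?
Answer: 5*I*√949 ≈ 154.03*I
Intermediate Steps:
w = -16/3 (w = -6 + (-2 - 2)/(-3 - 3) = -6 - 4/(-6) = -6 - 4*(-⅙) = -6 + ⅔ = -16/3 ≈ -5.3333)
Q(H) = 77 (Q(H) = -3 + (5*(-16/3))*(-3) = -3 - 80/3*(-3) = -3 + 80 = 77)
√(Q(0*17) - 23802) = √(77 - 23802) = √(-23725) = 5*I*√949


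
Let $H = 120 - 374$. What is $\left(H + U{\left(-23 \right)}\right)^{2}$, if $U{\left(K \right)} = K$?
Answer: $76729$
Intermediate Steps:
$H = -254$ ($H = 120 - 374 = -254$)
$\left(H + U{\left(-23 \right)}\right)^{2} = \left(-254 - 23\right)^{2} = \left(-277\right)^{2} = 76729$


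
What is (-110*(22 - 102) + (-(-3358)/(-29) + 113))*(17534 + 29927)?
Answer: 12108202859/29 ≈ 4.1752e+8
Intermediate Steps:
(-110*(22 - 102) + (-(-3358)/(-29) + 113))*(17534 + 29927) = (-110*(-80) + (-(-3358)*(-1)/29 + 113))*47461 = (8800 + (-46*73/29 + 113))*47461 = (8800 + (-3358/29 + 113))*47461 = (8800 - 81/29)*47461 = (255119/29)*47461 = 12108202859/29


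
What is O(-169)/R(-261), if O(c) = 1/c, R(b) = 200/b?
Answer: 261/33800 ≈ 0.0077219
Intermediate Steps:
O(-169)/R(-261) = 1/((-169)*((200/(-261)))) = -1/(169*(200*(-1/261))) = -1/(169*(-200/261)) = -1/169*(-261/200) = 261/33800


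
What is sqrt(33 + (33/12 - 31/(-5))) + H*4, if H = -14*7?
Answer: -392 + sqrt(4195)/10 ≈ -385.52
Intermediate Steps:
H = -98
sqrt(33 + (33/12 - 31/(-5))) + H*4 = sqrt(33 + (33/12 - 31/(-5))) - 98*4 = sqrt(33 + (33*(1/12) - 31*(-1/5))) - 392 = sqrt(33 + (11/4 + 31/5)) - 392 = sqrt(33 + 179/20) - 392 = sqrt(839/20) - 392 = sqrt(4195)/10 - 392 = -392 + sqrt(4195)/10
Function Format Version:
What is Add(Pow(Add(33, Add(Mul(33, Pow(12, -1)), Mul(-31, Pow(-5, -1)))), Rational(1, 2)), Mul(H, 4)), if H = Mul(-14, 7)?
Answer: Add(-392, Mul(Rational(1, 10), Pow(4195, Rational(1, 2)))) ≈ -385.52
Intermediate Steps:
H = -98
Add(Pow(Add(33, Add(Mul(33, Pow(12, -1)), Mul(-31, Pow(-5, -1)))), Rational(1, 2)), Mul(H, 4)) = Add(Pow(Add(33, Add(Mul(33, Pow(12, -1)), Mul(-31, Pow(-5, -1)))), Rational(1, 2)), Mul(-98, 4)) = Add(Pow(Add(33, Add(Mul(33, Rational(1, 12)), Mul(-31, Rational(-1, 5)))), Rational(1, 2)), -392) = Add(Pow(Add(33, Add(Rational(11, 4), Rational(31, 5))), Rational(1, 2)), -392) = Add(Pow(Add(33, Rational(179, 20)), Rational(1, 2)), -392) = Add(Pow(Rational(839, 20), Rational(1, 2)), -392) = Add(Mul(Rational(1, 10), Pow(4195, Rational(1, 2))), -392) = Add(-392, Mul(Rational(1, 10), Pow(4195, Rational(1, 2))))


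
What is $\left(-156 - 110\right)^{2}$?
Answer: $70756$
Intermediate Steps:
$\left(-156 - 110\right)^{2} = \left(-266\right)^{2} = 70756$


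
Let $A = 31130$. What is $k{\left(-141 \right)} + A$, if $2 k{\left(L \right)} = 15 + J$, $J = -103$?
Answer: $31086$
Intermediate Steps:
$k{\left(L \right)} = -44$ ($k{\left(L \right)} = \frac{15 - 103}{2} = \frac{1}{2} \left(-88\right) = -44$)
$k{\left(-141 \right)} + A = -44 + 31130 = 31086$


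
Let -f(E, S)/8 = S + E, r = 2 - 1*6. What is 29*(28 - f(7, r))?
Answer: 1508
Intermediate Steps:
r = -4 (r = 2 - 6 = -4)
f(E, S) = -8*E - 8*S (f(E, S) = -8*(S + E) = -8*(E + S) = -8*E - 8*S)
29*(28 - f(7, r)) = 29*(28 - (-8*7 - 8*(-4))) = 29*(28 - (-56 + 32)) = 29*(28 - 1*(-24)) = 29*(28 + 24) = 29*52 = 1508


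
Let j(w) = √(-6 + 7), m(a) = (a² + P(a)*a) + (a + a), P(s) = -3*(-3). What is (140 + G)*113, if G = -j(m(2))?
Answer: 15707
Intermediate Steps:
P(s) = 9
m(a) = a² + 11*a (m(a) = (a² + 9*a) + (a + a) = (a² + 9*a) + 2*a = a² + 11*a)
j(w) = 1 (j(w) = √1 = 1)
G = -1 (G = -1*1 = -1)
(140 + G)*113 = (140 - 1)*113 = 139*113 = 15707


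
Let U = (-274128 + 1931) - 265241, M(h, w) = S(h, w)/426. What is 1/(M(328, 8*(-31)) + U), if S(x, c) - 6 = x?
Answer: -213/114474127 ≈ -1.8607e-6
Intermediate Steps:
S(x, c) = 6 + x
M(h, w) = 1/71 + h/426 (M(h, w) = (6 + h)/426 = (6 + h)*(1/426) = 1/71 + h/426)
U = -537438 (U = -272197 - 265241 = -537438)
1/(M(328, 8*(-31)) + U) = 1/((1/71 + (1/426)*328) - 537438) = 1/((1/71 + 164/213) - 537438) = 1/(167/213 - 537438) = 1/(-114474127/213) = -213/114474127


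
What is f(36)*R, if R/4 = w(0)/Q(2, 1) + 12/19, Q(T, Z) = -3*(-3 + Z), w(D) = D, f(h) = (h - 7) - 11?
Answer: 864/19 ≈ 45.474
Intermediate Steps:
f(h) = -18 + h (f(h) = (-7 + h) - 11 = -18 + h)
Q(T, Z) = 9 - 3*Z
R = 48/19 (R = 4*(0/(9 - 3*1) + 12/19) = 4*(0/(9 - 3) + 12*(1/19)) = 4*(0/6 + 12/19) = 4*(0*(⅙) + 12/19) = 4*(0 + 12/19) = 4*(12/19) = 48/19 ≈ 2.5263)
f(36)*R = (-18 + 36)*(48/19) = 18*(48/19) = 864/19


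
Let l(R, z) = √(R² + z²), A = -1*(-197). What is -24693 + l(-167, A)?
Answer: -24693 + √66698 ≈ -24435.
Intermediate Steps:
A = 197
-24693 + l(-167, A) = -24693 + √((-167)² + 197²) = -24693 + √(27889 + 38809) = -24693 + √66698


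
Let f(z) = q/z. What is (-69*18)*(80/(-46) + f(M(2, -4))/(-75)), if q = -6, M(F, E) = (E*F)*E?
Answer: 431379/200 ≈ 2156.9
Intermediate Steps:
M(F, E) = F*E**2
f(z) = -6/z
(-69*18)*(80/(-46) + f(M(2, -4))/(-75)) = (-69*18)*(80/(-46) - 6/(2*(-4)**2)/(-75)) = -1242*(80*(-1/46) - 6/(2*16)*(-1/75)) = -1242*(-40/23 - 6/32*(-1/75)) = -1242*(-40/23 - 6*1/32*(-1/75)) = -1242*(-40/23 - 3/16*(-1/75)) = -1242*(-40/23 + 1/400) = -1242*(-15977/9200) = 431379/200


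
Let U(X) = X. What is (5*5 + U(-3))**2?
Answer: 484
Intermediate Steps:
(5*5 + U(-3))**2 = (5*5 - 3)**2 = (25 - 3)**2 = 22**2 = 484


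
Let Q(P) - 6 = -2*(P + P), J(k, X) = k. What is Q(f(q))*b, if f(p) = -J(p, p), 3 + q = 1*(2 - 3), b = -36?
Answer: 360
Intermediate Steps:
q = -4 (q = -3 + 1*(2 - 3) = -3 + 1*(-1) = -3 - 1 = -4)
f(p) = -p
Q(P) = 6 - 4*P (Q(P) = 6 - 2*(P + P) = 6 - 4*P)
Q(f(q))*b = (6 - (-4)*(-4))*(-36) = (6 - 4*4)*(-36) = (6 - 16)*(-36) = -10*(-36) = 360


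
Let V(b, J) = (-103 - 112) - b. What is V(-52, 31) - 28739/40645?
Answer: -6653874/40645 ≈ -163.71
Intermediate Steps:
V(b, J) = -215 - b
V(-52, 31) - 28739/40645 = (-215 - 1*(-52)) - 28739/40645 = (-215 + 52) - 28739*1/40645 = -163 - 28739/40645 = -6653874/40645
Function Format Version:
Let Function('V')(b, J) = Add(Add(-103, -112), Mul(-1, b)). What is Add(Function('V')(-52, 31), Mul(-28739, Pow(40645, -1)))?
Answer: Rational(-6653874, 40645) ≈ -163.71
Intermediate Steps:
Function('V')(b, J) = Add(-215, Mul(-1, b))
Add(Function('V')(-52, 31), Mul(-28739, Pow(40645, -1))) = Add(Add(-215, Mul(-1, -52)), Mul(-28739, Pow(40645, -1))) = Add(Add(-215, 52), Mul(-28739, Rational(1, 40645))) = Add(-163, Rational(-28739, 40645)) = Rational(-6653874, 40645)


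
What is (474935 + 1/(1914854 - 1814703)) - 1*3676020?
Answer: -320591863834/100151 ≈ -3.2011e+6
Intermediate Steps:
(474935 + 1/(1914854 - 1814703)) - 1*3676020 = (474935 + 1/100151) - 3676020 = 47565215186/100151 - 3676020 = -320591863834/100151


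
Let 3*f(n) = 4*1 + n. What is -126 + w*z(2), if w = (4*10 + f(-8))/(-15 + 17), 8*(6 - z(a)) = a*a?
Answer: -59/3 ≈ -19.667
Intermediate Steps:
f(n) = 4/3 + n/3 (f(n) = (4*1 + n)/3 = (4 + n)/3 = 4/3 + n/3)
z(a) = 6 - a²/8 (z(a) = 6 - a*a/8 = 6 - a²/8)
w = 58/3 (w = (4*10 + (4/3 + (⅓)*(-8)))/(-15 + 17) = (40 + (4/3 - 8/3))/2 = (40 - 4/3)*(½) = (116/3)*(½) = 58/3 ≈ 19.333)
-126 + w*z(2) = -126 + 58*(6 - ⅛*2²)/3 = -126 + 58*(6 - ⅛*4)/3 = -126 + 58*(6 - ½)/3 = -126 + (58/3)*(11/2) = -126 + 319/3 = -59/3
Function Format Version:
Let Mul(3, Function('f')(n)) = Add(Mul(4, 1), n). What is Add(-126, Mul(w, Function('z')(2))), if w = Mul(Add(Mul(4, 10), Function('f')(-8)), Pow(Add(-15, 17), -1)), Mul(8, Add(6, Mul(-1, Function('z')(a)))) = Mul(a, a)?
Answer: Rational(-59, 3) ≈ -19.667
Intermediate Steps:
Function('f')(n) = Add(Rational(4, 3), Mul(Rational(1, 3), n)) (Function('f')(n) = Mul(Rational(1, 3), Add(Mul(4, 1), n)) = Mul(Rational(1, 3), Add(4, n)) = Add(Rational(4, 3), Mul(Rational(1, 3), n)))
Function('z')(a) = Add(6, Mul(Rational(-1, 8), Pow(a, 2))) (Function('z')(a) = Add(6, Mul(Rational(-1, 8), Mul(a, a))) = Add(6, Mul(Rational(-1, 8), Pow(a, 2))))
w = Rational(58, 3) (w = Mul(Add(Mul(4, 10), Add(Rational(4, 3), Mul(Rational(1, 3), -8))), Pow(Add(-15, 17), -1)) = Mul(Add(40, Add(Rational(4, 3), Rational(-8, 3))), Pow(2, -1)) = Mul(Add(40, Rational(-4, 3)), Rational(1, 2)) = Mul(Rational(116, 3), Rational(1, 2)) = Rational(58, 3) ≈ 19.333)
Add(-126, Mul(w, Function('z')(2))) = Add(-126, Mul(Rational(58, 3), Add(6, Mul(Rational(-1, 8), Pow(2, 2))))) = Add(-126, Mul(Rational(58, 3), Add(6, Mul(Rational(-1, 8), 4)))) = Add(-126, Mul(Rational(58, 3), Add(6, Rational(-1, 2)))) = Add(-126, Mul(Rational(58, 3), Rational(11, 2))) = Add(-126, Rational(319, 3)) = Rational(-59, 3)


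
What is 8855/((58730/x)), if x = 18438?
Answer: 2332407/839 ≈ 2780.0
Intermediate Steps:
8855/((58730/x)) = 8855/((58730/18438)) = 8855/((58730*(1/18438))) = 8855/(4195/1317) = 8855*(1317/4195) = 2332407/839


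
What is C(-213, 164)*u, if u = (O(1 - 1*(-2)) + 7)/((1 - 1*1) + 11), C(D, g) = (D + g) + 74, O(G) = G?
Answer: 250/11 ≈ 22.727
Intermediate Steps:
C(D, g) = 74 + D + g
u = 10/11 (u = ((1 - 1*(-2)) + 7)/((1 - 1*1) + 11) = ((1 + 2) + 7)/((1 - 1) + 11) = (3 + 7)/(0 + 11) = 10/11 ≈ 0.90909)
C(-213, 164)*u = (74 - 213 + 164)*(10/11) = 25*(10/11) = 250/11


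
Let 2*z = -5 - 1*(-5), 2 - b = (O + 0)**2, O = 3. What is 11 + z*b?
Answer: 11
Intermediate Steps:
b = -7 (b = 2 - (3 + 0)**2 = 2 - 1*3**2 = 2 - 1*9 = 2 - 9 = -7)
z = 0 (z = (-5 - 1*(-5))/2 = (-5 + 5)/2 = (1/2)*0 = 0)
11 + z*b = 11 + 0*(-7) = 11 + 0 = 11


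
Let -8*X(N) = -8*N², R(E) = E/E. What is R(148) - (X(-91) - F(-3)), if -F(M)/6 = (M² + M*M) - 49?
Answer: -8094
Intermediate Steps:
R(E) = 1
X(N) = N² (X(N) = -(-1)*N² = N²)
F(M) = 294 - 12*M² (F(M) = -6*((M² + M*M) - 49) = -6*((M² + M²) - 49) = -6*(2*M² - 49) = -6*(-49 + 2*M²) = 294 - 12*M²)
R(148) - (X(-91) - F(-3)) = 1 - ((-91)² - (294 - 12*(-3)²)) = 1 - (8281 - (294 - 12*9)) = 1 - (8281 - (294 - 108)) = 1 - (8281 - 1*186) = 1 - (8281 - 186) = 1 - 1*8095 = 1 - 8095 = -8094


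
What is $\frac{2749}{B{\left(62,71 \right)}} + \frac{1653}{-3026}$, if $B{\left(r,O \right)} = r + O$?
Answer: $\frac{8098625}{402458} \approx 20.123$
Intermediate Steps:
$B{\left(r,O \right)} = O + r$
$\frac{2749}{B{\left(62,71 \right)}} + \frac{1653}{-3026} = \frac{2749}{71 + 62} + \frac{1653}{-3026} = \frac{2749}{133} + 1653 \left(- \frac{1}{3026}\right) = 2749 \cdot \frac{1}{133} - \frac{1653}{3026} = \frac{2749}{133} - \frac{1653}{3026} = \frac{8098625}{402458}$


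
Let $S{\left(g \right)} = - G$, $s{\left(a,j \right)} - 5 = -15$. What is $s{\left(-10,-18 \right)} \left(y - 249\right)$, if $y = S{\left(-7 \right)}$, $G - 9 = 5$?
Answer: $2630$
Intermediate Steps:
$G = 14$ ($G = 9 + 5 = 14$)
$s{\left(a,j \right)} = -10$ ($s{\left(a,j \right)} = 5 - 15 = -10$)
$S{\left(g \right)} = -14$ ($S{\left(g \right)} = \left(-1\right) 14 = -14$)
$y = -14$
$s{\left(-10,-18 \right)} \left(y - 249\right) = - 10 \left(-14 - 249\right) = \left(-10\right) \left(-263\right) = 2630$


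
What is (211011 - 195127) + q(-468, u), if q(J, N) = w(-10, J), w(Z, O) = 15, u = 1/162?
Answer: 15899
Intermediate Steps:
u = 1/162 ≈ 0.0061728
q(J, N) = 15
(211011 - 195127) + q(-468, u) = (211011 - 195127) + 15 = 15884 + 15 = 15899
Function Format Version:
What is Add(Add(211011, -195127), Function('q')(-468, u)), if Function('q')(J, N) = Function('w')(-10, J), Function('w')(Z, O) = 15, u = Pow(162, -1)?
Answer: 15899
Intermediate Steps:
u = Rational(1, 162) ≈ 0.0061728
Function('q')(J, N) = 15
Add(Add(211011, -195127), Function('q')(-468, u)) = Add(Add(211011, -195127), 15) = Add(15884, 15) = 15899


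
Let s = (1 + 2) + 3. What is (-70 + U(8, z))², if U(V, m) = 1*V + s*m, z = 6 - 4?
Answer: 2500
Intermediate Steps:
s = 6 (s = 3 + 3 = 6)
z = 2
U(V, m) = V + 6*m (U(V, m) = 1*V + 6*m = V + 6*m)
(-70 + U(8, z))² = (-70 + (8 + 6*2))² = (-70 + (8 + 12))² = (-70 + 20)² = (-50)² = 2500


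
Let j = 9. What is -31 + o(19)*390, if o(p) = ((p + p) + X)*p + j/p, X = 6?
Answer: 6197681/19 ≈ 3.2619e+5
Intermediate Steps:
o(p) = 9/p + p*(6 + 2*p) (o(p) = ((p + p) + 6)*p + 9/p = (2*p + 6)*p + 9/p = (6 + 2*p)*p + 9/p = p*(6 + 2*p) + 9/p = 9/p + p*(6 + 2*p))
-31 + o(19)*390 = -31 + ((9 + 2*19²*(3 + 19))/19)*390 = -31 + ((9 + 2*361*22)/19)*390 = -31 + ((9 + 15884)/19)*390 = -31 + ((1/19)*15893)*390 = -31 + (15893/19)*390 = -31 + 6198270/19 = 6197681/19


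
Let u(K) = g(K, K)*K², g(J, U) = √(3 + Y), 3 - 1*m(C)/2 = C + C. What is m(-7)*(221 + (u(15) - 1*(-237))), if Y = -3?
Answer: 15572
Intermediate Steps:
m(C) = 6 - 4*C (m(C) = 6 - 2*(C + C) = 6 - 4*C)
g(J, U) = 0 (g(J, U) = √(3 - 3) = √0 = 0)
u(K) = 0 (u(K) = 0*K² = 0)
m(-7)*(221 + (u(15) - 1*(-237))) = (6 - 4*(-7))*(221 + (0 - 1*(-237))) = (6 + 28)*(221 + (0 + 237)) = 34*(221 + 237) = 34*458 = 15572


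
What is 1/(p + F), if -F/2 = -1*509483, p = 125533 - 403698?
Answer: 1/740801 ≈ 1.3499e-6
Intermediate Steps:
p = -278165
F = 1018966 (F = -(-2)*509483 = -2*(-509483) = 1018966)
1/(p + F) = 1/(-278165 + 1018966) = 1/740801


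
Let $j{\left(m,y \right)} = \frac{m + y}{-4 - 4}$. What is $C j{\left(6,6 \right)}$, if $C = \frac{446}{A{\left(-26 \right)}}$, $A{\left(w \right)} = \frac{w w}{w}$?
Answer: $\frac{669}{26} \approx 25.731$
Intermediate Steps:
$A{\left(w \right)} = w$ ($A{\left(w \right)} = \frac{w^{2}}{w} = w$)
$j{\left(m,y \right)} = - \frac{m}{8} - \frac{y}{8}$ ($j{\left(m,y \right)} = \frac{m + y}{-8} = \left(m + y\right) \left(- \frac{1}{8}\right) = - \frac{m}{8} - \frac{y}{8}$)
$C = - \frac{223}{13}$ ($C = \frac{446}{-26} = 446 \left(- \frac{1}{26}\right) = - \frac{223}{13} \approx -17.154$)
$C j{\left(6,6 \right)} = - \frac{223 \left(\left(- \frac{1}{8}\right) 6 - \frac{3}{4}\right)}{13} = - \frac{223 \left(- \frac{3}{4} - \frac{3}{4}\right)}{13} = \left(- \frac{223}{13}\right) \left(- \frac{3}{2}\right) = \frac{669}{26}$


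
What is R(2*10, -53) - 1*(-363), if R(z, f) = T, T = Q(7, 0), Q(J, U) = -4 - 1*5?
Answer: 354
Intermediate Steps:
Q(J, U) = -9 (Q(J, U) = -4 - 5 = -9)
T = -9
R(z, f) = -9
R(2*10, -53) - 1*(-363) = -9 - 1*(-363) = -9 + 363 = 354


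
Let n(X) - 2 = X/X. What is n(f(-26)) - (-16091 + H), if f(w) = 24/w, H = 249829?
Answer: -233735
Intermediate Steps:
n(X) = 3 (n(X) = 2 + X/X = 2 + 1 = 3)
n(f(-26)) - (-16091 + H) = 3 - (-16091 + 249829) = 3 - 1*233738 = 3 - 233738 = -233735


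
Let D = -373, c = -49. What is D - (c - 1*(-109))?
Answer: -433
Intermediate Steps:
D - (c - 1*(-109)) = -373 - (-49 - 1*(-109)) = -373 - (-49 + 109) = -373 - 1*60 = -373 - 60 = -433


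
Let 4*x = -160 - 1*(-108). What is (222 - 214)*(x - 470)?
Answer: -3864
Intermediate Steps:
x = -13 (x = (-160 - 1*(-108))/4 = (-160 + 108)/4 = (¼)*(-52) = -13)
(222 - 214)*(x - 470) = (222 - 214)*(-13 - 470) = 8*(-483) = -3864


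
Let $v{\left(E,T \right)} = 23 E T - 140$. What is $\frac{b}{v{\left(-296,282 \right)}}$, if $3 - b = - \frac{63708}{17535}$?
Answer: $- \frac{38771}{11222376620} \approx -3.4548 \cdot 10^{-6}$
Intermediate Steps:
$b = \frac{38771}{5845}$ ($b = 3 - - \frac{63708}{17535} = 3 - \left(-63708\right) \frac{1}{17535} = 3 - - \frac{21236}{5845} = 3 + \frac{21236}{5845} = \frac{38771}{5845} \approx 6.6332$)
$v{\left(E,T \right)} = -140 + 23 E T$ ($v{\left(E,T \right)} = 23 E T - 140 = -140 + 23 E T$)
$\frac{b}{v{\left(-296,282 \right)}} = \frac{38771}{5845 \left(-140 + 23 \left(-296\right) 282\right)} = \frac{38771}{5845 \left(-140 - 1919856\right)} = \frac{38771}{5845 \left(-1919996\right)} = \frac{38771}{5845} \left(- \frac{1}{1919996}\right) = - \frac{38771}{11222376620}$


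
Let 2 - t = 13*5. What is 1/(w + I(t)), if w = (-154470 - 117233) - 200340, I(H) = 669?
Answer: -1/471374 ≈ -2.1215e-6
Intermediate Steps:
t = -63 (t = 2 - 13*5 = 2 - 1*65 = 2 - 65 = -63)
w = -472043 (w = -271703 - 200340 = -472043)
1/(w + I(t)) = 1/(-472043 + 669) = 1/(-471374) = -1/471374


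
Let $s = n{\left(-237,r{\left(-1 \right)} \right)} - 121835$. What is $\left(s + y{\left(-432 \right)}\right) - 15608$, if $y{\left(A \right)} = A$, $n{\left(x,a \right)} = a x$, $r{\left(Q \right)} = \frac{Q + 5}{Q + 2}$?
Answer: $-138823$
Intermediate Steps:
$r{\left(Q \right)} = \frac{5 + Q}{2 + Q}$
$s = -122783$ ($s = \frac{5 - 1}{2 - 1} \left(-237\right) - 121835 = 1^{-1} \cdot 4 \left(-237\right) - 121835 = 1 \cdot 4 \left(-237\right) - 121835 = 4 \left(-237\right) - 121835 = -948 - 121835 = -122783$)
$\left(s + y{\left(-432 \right)}\right) - 15608 = \left(-122783 - 432\right) - 15608 = -123215 - 15608 = -138823$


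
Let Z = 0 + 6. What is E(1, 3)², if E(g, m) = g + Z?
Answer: 49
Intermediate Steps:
Z = 6
E(g, m) = 6 + g (E(g, m) = g + 6 = 6 + g)
E(1, 3)² = (6 + 1)² = 7² = 49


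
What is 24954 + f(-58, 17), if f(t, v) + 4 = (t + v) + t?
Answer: 24851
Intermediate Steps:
f(t, v) = -4 + v + 2*t (f(t, v) = -4 + ((t + v) + t) = -4 + (v + 2*t) = -4 + v + 2*t)
24954 + f(-58, 17) = 24954 + (-4 + 17 + 2*(-58)) = 24954 + (-4 + 17 - 116) = 24954 - 103 = 24851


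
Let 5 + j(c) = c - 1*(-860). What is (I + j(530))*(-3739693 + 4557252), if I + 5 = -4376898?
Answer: -3577244120562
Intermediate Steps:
I = -4376903 (I = -5 - 4376898 = -4376903)
j(c) = 855 + c (j(c) = -5 + (c - 1*(-860)) = -5 + (c + 860) = -5 + (860 + c) = 855 + c)
(I + j(530))*(-3739693 + 4557252) = (-4376903 + (855 + 530))*(-3739693 + 4557252) = (-4376903 + 1385)*817559 = -4375518*817559 = -3577244120562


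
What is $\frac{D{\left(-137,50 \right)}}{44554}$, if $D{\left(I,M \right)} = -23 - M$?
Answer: $- \frac{73}{44554} \approx -0.0016385$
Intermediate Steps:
$\frac{D{\left(-137,50 \right)}}{44554} = \frac{-23 - 50}{44554} = \left(-23 - 50\right) \frac{1}{44554} = \left(-73\right) \frac{1}{44554} = - \frac{73}{44554}$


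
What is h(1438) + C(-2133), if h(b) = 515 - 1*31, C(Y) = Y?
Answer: -1649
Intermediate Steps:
h(b) = 484 (h(b) = 515 - 31 = 484)
h(1438) + C(-2133) = 484 - 2133 = -1649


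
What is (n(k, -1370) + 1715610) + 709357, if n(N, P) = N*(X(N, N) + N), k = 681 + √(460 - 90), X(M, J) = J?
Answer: 3353229 + 2724*√370 ≈ 3.4056e+6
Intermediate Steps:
k = 681 + √370 ≈ 700.24
n(N, P) = 2*N² (n(N, P) = N*(N + N) = N*(2*N) = 2*N²)
(n(k, -1370) + 1715610) + 709357 = (2*(681 + √370)² + 1715610) + 709357 = (1715610 + 2*(681 + √370)²) + 709357 = 2424967 + 2*(681 + √370)²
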